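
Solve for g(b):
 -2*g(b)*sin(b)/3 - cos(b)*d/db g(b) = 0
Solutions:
 g(b) = C1*cos(b)^(2/3)


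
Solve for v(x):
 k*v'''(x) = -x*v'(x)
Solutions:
 v(x) = C1 + Integral(C2*airyai(x*(-1/k)^(1/3)) + C3*airybi(x*(-1/k)^(1/3)), x)


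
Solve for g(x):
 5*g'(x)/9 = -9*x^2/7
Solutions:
 g(x) = C1 - 27*x^3/35


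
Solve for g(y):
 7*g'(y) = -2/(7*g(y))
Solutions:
 g(y) = -sqrt(C1 - 4*y)/7
 g(y) = sqrt(C1 - 4*y)/7


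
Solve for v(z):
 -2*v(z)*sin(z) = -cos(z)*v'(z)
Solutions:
 v(z) = C1/cos(z)^2


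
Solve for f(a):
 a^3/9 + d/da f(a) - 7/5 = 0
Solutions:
 f(a) = C1 - a^4/36 + 7*a/5


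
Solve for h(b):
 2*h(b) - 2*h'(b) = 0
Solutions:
 h(b) = C1*exp(b)


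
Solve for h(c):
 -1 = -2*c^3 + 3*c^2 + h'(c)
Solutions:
 h(c) = C1 + c^4/2 - c^3 - c


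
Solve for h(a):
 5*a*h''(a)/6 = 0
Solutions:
 h(a) = C1 + C2*a


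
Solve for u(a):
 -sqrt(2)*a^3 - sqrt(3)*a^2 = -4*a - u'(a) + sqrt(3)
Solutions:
 u(a) = C1 + sqrt(2)*a^4/4 + sqrt(3)*a^3/3 - 2*a^2 + sqrt(3)*a


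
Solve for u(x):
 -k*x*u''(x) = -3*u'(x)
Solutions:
 u(x) = C1 + x^(((re(k) + 3)*re(k) + im(k)^2)/(re(k)^2 + im(k)^2))*(C2*sin(3*log(x)*Abs(im(k))/(re(k)^2 + im(k)^2)) + C3*cos(3*log(x)*im(k)/(re(k)^2 + im(k)^2)))


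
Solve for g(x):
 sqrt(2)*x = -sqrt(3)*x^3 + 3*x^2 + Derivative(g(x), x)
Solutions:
 g(x) = C1 + sqrt(3)*x^4/4 - x^3 + sqrt(2)*x^2/2


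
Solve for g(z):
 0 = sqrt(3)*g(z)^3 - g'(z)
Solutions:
 g(z) = -sqrt(2)*sqrt(-1/(C1 + sqrt(3)*z))/2
 g(z) = sqrt(2)*sqrt(-1/(C1 + sqrt(3)*z))/2


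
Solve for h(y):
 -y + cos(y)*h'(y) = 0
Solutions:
 h(y) = C1 + Integral(y/cos(y), y)


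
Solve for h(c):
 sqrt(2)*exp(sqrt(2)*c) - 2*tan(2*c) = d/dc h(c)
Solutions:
 h(c) = C1 + exp(sqrt(2)*c) + log(cos(2*c))


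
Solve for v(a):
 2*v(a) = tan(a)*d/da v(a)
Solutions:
 v(a) = C1*sin(a)^2


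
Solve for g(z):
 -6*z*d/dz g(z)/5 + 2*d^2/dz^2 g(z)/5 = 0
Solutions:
 g(z) = C1 + C2*erfi(sqrt(6)*z/2)


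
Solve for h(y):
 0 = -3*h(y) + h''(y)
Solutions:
 h(y) = C1*exp(-sqrt(3)*y) + C2*exp(sqrt(3)*y)


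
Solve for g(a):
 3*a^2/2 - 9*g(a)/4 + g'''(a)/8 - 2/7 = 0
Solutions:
 g(a) = C3*exp(18^(1/3)*a) + 2*a^2/3 + (C1*sin(3*2^(1/3)*3^(1/6)*a/2) + C2*cos(3*2^(1/3)*3^(1/6)*a/2))*exp(-18^(1/3)*a/2) - 8/63


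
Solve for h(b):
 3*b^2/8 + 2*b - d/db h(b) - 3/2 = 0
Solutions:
 h(b) = C1 + b^3/8 + b^2 - 3*b/2


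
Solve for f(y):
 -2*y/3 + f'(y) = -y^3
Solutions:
 f(y) = C1 - y^4/4 + y^2/3


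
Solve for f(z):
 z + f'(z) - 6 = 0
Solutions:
 f(z) = C1 - z^2/2 + 6*z


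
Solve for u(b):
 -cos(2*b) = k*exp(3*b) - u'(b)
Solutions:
 u(b) = C1 + k*exp(3*b)/3 + sin(2*b)/2


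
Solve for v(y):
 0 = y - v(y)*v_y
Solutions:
 v(y) = -sqrt(C1 + y^2)
 v(y) = sqrt(C1 + y^2)


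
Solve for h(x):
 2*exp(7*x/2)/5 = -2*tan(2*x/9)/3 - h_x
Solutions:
 h(x) = C1 - 4*exp(7*x/2)/35 + 3*log(cos(2*x/9))


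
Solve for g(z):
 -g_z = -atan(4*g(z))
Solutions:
 Integral(1/atan(4*_y), (_y, g(z))) = C1 + z


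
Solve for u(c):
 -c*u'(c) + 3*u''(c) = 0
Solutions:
 u(c) = C1 + C2*erfi(sqrt(6)*c/6)


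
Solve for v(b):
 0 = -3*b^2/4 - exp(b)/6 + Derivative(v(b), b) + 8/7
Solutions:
 v(b) = C1 + b^3/4 - 8*b/7 + exp(b)/6


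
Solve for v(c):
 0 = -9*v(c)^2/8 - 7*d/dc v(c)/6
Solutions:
 v(c) = 28/(C1 + 27*c)


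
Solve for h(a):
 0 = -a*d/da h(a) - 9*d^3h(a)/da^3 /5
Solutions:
 h(a) = C1 + Integral(C2*airyai(-15^(1/3)*a/3) + C3*airybi(-15^(1/3)*a/3), a)


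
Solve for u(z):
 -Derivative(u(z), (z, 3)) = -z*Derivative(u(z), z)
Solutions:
 u(z) = C1 + Integral(C2*airyai(z) + C3*airybi(z), z)


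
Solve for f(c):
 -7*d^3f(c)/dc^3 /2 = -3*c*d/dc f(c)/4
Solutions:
 f(c) = C1 + Integral(C2*airyai(14^(2/3)*3^(1/3)*c/14) + C3*airybi(14^(2/3)*3^(1/3)*c/14), c)


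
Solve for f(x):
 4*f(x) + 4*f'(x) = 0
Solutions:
 f(x) = C1*exp(-x)


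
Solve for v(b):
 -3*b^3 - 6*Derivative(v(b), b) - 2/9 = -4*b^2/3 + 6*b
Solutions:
 v(b) = C1 - b^4/8 + 2*b^3/27 - b^2/2 - b/27


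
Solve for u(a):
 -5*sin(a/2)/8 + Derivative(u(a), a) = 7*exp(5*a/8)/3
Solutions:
 u(a) = C1 + 56*exp(5*a/8)/15 - 5*cos(a/2)/4


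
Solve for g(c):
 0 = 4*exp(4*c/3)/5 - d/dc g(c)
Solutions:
 g(c) = C1 + 3*exp(4*c/3)/5


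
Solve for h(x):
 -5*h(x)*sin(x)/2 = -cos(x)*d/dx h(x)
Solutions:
 h(x) = C1/cos(x)^(5/2)


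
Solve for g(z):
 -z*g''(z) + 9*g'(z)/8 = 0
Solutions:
 g(z) = C1 + C2*z^(17/8)


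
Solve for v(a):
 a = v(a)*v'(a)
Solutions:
 v(a) = -sqrt(C1 + a^2)
 v(a) = sqrt(C1 + a^2)


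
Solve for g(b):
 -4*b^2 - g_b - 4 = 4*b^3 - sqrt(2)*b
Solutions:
 g(b) = C1 - b^4 - 4*b^3/3 + sqrt(2)*b^2/2 - 4*b


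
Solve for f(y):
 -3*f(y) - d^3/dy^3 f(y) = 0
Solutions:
 f(y) = C3*exp(-3^(1/3)*y) + (C1*sin(3^(5/6)*y/2) + C2*cos(3^(5/6)*y/2))*exp(3^(1/3)*y/2)


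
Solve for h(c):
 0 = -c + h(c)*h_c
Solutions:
 h(c) = -sqrt(C1 + c^2)
 h(c) = sqrt(C1 + c^2)


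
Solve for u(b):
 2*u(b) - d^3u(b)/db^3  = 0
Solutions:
 u(b) = C3*exp(2^(1/3)*b) + (C1*sin(2^(1/3)*sqrt(3)*b/2) + C2*cos(2^(1/3)*sqrt(3)*b/2))*exp(-2^(1/3)*b/2)


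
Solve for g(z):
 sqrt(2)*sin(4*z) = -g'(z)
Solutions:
 g(z) = C1 + sqrt(2)*cos(4*z)/4


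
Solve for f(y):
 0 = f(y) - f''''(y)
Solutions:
 f(y) = C1*exp(-y) + C2*exp(y) + C3*sin(y) + C4*cos(y)


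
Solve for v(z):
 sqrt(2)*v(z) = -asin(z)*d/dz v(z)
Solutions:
 v(z) = C1*exp(-sqrt(2)*Integral(1/asin(z), z))


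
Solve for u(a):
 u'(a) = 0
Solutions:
 u(a) = C1


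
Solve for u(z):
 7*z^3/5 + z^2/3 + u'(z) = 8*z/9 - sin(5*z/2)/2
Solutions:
 u(z) = C1 - 7*z^4/20 - z^3/9 + 4*z^2/9 + cos(5*z/2)/5


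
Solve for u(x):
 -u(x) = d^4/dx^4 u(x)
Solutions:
 u(x) = (C1*sin(sqrt(2)*x/2) + C2*cos(sqrt(2)*x/2))*exp(-sqrt(2)*x/2) + (C3*sin(sqrt(2)*x/2) + C4*cos(sqrt(2)*x/2))*exp(sqrt(2)*x/2)


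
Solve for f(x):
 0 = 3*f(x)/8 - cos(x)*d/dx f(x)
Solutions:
 f(x) = C1*(sin(x) + 1)^(3/16)/(sin(x) - 1)^(3/16)


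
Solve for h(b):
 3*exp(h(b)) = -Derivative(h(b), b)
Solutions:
 h(b) = log(1/(C1 + 3*b))


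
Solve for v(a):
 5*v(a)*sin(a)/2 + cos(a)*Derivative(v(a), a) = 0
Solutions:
 v(a) = C1*cos(a)^(5/2)


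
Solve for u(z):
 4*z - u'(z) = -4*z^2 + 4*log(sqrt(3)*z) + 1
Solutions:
 u(z) = C1 + 4*z^3/3 + 2*z^2 - 4*z*log(z) - z*log(9) + 3*z


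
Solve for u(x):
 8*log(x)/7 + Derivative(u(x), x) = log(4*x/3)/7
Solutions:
 u(x) = C1 - x*log(x) - x*log(3)/7 + 2*x*log(2)/7 + x


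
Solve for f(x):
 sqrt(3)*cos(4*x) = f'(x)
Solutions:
 f(x) = C1 + sqrt(3)*sin(4*x)/4


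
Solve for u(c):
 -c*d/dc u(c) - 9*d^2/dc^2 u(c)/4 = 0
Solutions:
 u(c) = C1 + C2*erf(sqrt(2)*c/3)


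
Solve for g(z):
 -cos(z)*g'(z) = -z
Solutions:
 g(z) = C1 + Integral(z/cos(z), z)


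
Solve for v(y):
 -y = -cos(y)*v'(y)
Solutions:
 v(y) = C1 + Integral(y/cos(y), y)


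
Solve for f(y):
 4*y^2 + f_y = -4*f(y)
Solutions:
 f(y) = C1*exp(-4*y) - y^2 + y/2 - 1/8


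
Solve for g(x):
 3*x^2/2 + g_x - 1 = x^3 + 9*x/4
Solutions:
 g(x) = C1 + x^4/4 - x^3/2 + 9*x^2/8 + x


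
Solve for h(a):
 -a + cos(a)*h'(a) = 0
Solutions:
 h(a) = C1 + Integral(a/cos(a), a)


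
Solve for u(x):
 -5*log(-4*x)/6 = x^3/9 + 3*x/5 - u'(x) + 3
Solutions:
 u(x) = C1 + x^4/36 + 3*x^2/10 + 5*x*log(-x)/6 + x*(10*log(2) + 13)/6


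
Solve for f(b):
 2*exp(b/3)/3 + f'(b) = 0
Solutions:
 f(b) = C1 - 2*exp(b/3)


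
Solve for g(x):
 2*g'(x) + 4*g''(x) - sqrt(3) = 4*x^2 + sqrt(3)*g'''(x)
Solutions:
 g(x) = C1 + C2*exp(x*(2*sqrt(3) + sqrt(6)*sqrt(sqrt(3) + 2))/3) + C3*exp(x*(-sqrt(6)*sqrt(sqrt(3) + 2) + 2*sqrt(3))/3) + 2*x^3/3 - 4*x^2 + 5*sqrt(3)*x/2 + 16*x


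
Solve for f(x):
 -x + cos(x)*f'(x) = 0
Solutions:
 f(x) = C1 + Integral(x/cos(x), x)


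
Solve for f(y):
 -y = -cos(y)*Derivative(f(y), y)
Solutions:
 f(y) = C1 + Integral(y/cos(y), y)


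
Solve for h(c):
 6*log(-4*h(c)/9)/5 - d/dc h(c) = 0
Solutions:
 -5*Integral(1/(log(-_y) - 2*log(3) + 2*log(2)), (_y, h(c)))/6 = C1 - c


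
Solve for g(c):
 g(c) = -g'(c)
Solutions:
 g(c) = C1*exp(-c)


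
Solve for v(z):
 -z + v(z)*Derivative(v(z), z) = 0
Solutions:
 v(z) = -sqrt(C1 + z^2)
 v(z) = sqrt(C1 + z^2)


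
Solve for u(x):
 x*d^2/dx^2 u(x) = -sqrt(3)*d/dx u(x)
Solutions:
 u(x) = C1 + C2*x^(1 - sqrt(3))


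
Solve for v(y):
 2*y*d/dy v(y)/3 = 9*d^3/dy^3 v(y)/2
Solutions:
 v(y) = C1 + Integral(C2*airyai(2^(2/3)*y/3) + C3*airybi(2^(2/3)*y/3), y)


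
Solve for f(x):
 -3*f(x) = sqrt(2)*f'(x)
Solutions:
 f(x) = C1*exp(-3*sqrt(2)*x/2)


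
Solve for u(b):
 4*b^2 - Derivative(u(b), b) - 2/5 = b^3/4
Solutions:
 u(b) = C1 - b^4/16 + 4*b^3/3 - 2*b/5


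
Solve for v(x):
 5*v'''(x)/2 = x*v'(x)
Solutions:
 v(x) = C1 + Integral(C2*airyai(2^(1/3)*5^(2/3)*x/5) + C3*airybi(2^(1/3)*5^(2/3)*x/5), x)


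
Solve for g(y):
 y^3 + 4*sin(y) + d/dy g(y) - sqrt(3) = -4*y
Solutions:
 g(y) = C1 - y^4/4 - 2*y^2 + sqrt(3)*y + 4*cos(y)


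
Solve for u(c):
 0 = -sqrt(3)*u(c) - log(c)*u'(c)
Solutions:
 u(c) = C1*exp(-sqrt(3)*li(c))


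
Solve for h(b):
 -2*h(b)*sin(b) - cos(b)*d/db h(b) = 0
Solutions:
 h(b) = C1*cos(b)^2


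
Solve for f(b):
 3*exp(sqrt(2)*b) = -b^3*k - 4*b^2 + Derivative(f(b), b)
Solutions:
 f(b) = C1 + b^4*k/4 + 4*b^3/3 + 3*sqrt(2)*exp(sqrt(2)*b)/2


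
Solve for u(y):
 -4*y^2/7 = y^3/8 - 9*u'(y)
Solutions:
 u(y) = C1 + y^4/288 + 4*y^3/189


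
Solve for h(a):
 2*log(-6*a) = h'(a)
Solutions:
 h(a) = C1 + 2*a*log(-a) + 2*a*(-1 + log(6))


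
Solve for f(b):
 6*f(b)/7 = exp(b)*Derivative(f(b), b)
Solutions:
 f(b) = C1*exp(-6*exp(-b)/7)


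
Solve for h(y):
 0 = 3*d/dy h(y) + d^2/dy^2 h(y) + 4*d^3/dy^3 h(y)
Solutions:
 h(y) = C1 + (C2*sin(sqrt(47)*y/8) + C3*cos(sqrt(47)*y/8))*exp(-y/8)


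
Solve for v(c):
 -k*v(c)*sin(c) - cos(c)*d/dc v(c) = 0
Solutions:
 v(c) = C1*exp(k*log(cos(c)))


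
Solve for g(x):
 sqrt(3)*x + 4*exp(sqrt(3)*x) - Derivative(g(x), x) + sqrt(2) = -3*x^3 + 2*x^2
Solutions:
 g(x) = C1 + 3*x^4/4 - 2*x^3/3 + sqrt(3)*x^2/2 + sqrt(2)*x + 4*sqrt(3)*exp(sqrt(3)*x)/3


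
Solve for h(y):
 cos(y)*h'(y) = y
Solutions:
 h(y) = C1 + Integral(y/cos(y), y)


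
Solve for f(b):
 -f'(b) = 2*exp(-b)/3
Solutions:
 f(b) = C1 + 2*exp(-b)/3


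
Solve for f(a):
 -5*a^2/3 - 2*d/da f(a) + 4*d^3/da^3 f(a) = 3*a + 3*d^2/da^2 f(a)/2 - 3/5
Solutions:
 f(a) = C1 + C2*exp(a*(3 - sqrt(137))/16) + C3*exp(a*(3 + sqrt(137))/16) - 5*a^3/18 - a^2/8 - 683*a/240


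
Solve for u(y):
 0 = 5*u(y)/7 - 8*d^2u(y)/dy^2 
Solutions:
 u(y) = C1*exp(-sqrt(70)*y/28) + C2*exp(sqrt(70)*y/28)


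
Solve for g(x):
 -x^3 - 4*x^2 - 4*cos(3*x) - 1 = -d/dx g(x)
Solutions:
 g(x) = C1 + x^4/4 + 4*x^3/3 + x + 4*sin(3*x)/3


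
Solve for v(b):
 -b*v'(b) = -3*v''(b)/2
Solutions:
 v(b) = C1 + C2*erfi(sqrt(3)*b/3)


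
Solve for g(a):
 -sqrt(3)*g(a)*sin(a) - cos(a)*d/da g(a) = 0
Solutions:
 g(a) = C1*cos(a)^(sqrt(3))


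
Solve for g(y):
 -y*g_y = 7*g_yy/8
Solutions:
 g(y) = C1 + C2*erf(2*sqrt(7)*y/7)


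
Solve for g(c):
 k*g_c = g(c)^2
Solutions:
 g(c) = -k/(C1*k + c)


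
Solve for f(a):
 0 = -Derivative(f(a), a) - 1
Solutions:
 f(a) = C1 - a


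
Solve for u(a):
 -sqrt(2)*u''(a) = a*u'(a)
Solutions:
 u(a) = C1 + C2*erf(2^(1/4)*a/2)


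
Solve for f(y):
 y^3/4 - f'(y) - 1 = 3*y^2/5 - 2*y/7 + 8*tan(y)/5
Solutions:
 f(y) = C1 + y^4/16 - y^3/5 + y^2/7 - y + 8*log(cos(y))/5


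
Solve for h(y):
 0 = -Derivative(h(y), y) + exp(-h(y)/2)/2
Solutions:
 h(y) = 2*log(C1 + y/4)


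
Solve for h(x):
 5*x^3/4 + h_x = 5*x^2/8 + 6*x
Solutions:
 h(x) = C1 - 5*x^4/16 + 5*x^3/24 + 3*x^2


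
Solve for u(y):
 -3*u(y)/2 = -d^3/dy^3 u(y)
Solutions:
 u(y) = C3*exp(2^(2/3)*3^(1/3)*y/2) + (C1*sin(2^(2/3)*3^(5/6)*y/4) + C2*cos(2^(2/3)*3^(5/6)*y/4))*exp(-2^(2/3)*3^(1/3)*y/4)


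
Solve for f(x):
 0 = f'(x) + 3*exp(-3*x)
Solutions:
 f(x) = C1 + exp(-3*x)


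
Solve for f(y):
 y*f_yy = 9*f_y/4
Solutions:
 f(y) = C1 + C2*y^(13/4)


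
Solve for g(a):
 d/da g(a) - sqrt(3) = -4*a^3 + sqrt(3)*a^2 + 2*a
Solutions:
 g(a) = C1 - a^4 + sqrt(3)*a^3/3 + a^2 + sqrt(3)*a


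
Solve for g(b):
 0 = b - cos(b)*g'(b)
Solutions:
 g(b) = C1 + Integral(b/cos(b), b)


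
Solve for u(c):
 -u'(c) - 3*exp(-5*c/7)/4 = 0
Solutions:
 u(c) = C1 + 21*exp(-5*c/7)/20


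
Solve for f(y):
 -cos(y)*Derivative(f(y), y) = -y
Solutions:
 f(y) = C1 + Integral(y/cos(y), y)


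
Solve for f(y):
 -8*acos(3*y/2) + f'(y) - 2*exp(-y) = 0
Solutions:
 f(y) = C1 + 8*y*acos(3*y/2) - 8*sqrt(4 - 9*y^2)/3 - 2*exp(-y)


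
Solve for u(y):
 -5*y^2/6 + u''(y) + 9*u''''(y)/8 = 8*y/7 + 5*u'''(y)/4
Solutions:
 u(y) = C1 + C2*y + 5*y^4/72 + 271*y^3/504 + 725*y^2/672 + (C3*sin(sqrt(47)*y/9) + C4*cos(sqrt(47)*y/9))*exp(5*y/9)


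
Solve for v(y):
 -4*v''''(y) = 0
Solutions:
 v(y) = C1 + C2*y + C3*y^2 + C4*y^3


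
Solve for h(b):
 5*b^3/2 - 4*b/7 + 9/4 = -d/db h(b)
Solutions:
 h(b) = C1 - 5*b^4/8 + 2*b^2/7 - 9*b/4


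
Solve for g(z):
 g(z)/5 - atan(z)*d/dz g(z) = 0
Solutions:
 g(z) = C1*exp(Integral(1/atan(z), z)/5)


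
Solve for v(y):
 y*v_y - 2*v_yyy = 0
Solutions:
 v(y) = C1 + Integral(C2*airyai(2^(2/3)*y/2) + C3*airybi(2^(2/3)*y/2), y)


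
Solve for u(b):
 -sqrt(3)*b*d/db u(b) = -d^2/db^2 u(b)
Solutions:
 u(b) = C1 + C2*erfi(sqrt(2)*3^(1/4)*b/2)


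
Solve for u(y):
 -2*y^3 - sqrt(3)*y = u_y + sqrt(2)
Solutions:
 u(y) = C1 - y^4/2 - sqrt(3)*y^2/2 - sqrt(2)*y


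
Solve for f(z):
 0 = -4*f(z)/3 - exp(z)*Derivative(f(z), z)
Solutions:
 f(z) = C1*exp(4*exp(-z)/3)


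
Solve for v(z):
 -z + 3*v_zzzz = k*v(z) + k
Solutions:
 v(z) = C1*exp(-3^(3/4)*k^(1/4)*z/3) + C2*exp(3^(3/4)*k^(1/4)*z/3) + C3*exp(-3^(3/4)*I*k^(1/4)*z/3) + C4*exp(3^(3/4)*I*k^(1/4)*z/3) - 1 - z/k


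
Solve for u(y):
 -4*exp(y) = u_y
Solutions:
 u(y) = C1 - 4*exp(y)


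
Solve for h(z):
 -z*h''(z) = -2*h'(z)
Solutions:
 h(z) = C1 + C2*z^3


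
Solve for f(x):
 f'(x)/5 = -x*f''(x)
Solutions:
 f(x) = C1 + C2*x^(4/5)


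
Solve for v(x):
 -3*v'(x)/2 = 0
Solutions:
 v(x) = C1


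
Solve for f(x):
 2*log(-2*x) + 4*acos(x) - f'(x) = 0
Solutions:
 f(x) = C1 + 2*x*log(-x) + 4*x*acos(x) - 2*x + 2*x*log(2) - 4*sqrt(1 - x^2)


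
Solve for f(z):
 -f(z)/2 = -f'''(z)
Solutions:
 f(z) = C3*exp(2^(2/3)*z/2) + (C1*sin(2^(2/3)*sqrt(3)*z/4) + C2*cos(2^(2/3)*sqrt(3)*z/4))*exp(-2^(2/3)*z/4)


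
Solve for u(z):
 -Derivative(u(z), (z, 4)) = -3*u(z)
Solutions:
 u(z) = C1*exp(-3^(1/4)*z) + C2*exp(3^(1/4)*z) + C3*sin(3^(1/4)*z) + C4*cos(3^(1/4)*z)


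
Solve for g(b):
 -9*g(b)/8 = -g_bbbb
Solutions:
 g(b) = C1*exp(-2^(1/4)*sqrt(3)*b/2) + C2*exp(2^(1/4)*sqrt(3)*b/2) + C3*sin(2^(1/4)*sqrt(3)*b/2) + C4*cos(2^(1/4)*sqrt(3)*b/2)


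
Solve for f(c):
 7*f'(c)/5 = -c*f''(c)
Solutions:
 f(c) = C1 + C2/c^(2/5)


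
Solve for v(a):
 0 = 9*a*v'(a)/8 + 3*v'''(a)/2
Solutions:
 v(a) = C1 + Integral(C2*airyai(-6^(1/3)*a/2) + C3*airybi(-6^(1/3)*a/2), a)


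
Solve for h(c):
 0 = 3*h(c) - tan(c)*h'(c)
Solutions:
 h(c) = C1*sin(c)^3


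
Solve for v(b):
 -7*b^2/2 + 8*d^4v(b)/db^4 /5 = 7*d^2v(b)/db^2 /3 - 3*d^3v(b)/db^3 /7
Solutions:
 v(b) = C1 + C2*b + C3*exp(b*(-45 + sqrt(166665))/336) + C4*exp(-b*(45 + sqrt(166665))/336) - b^4/8 - 9*b^3/98 - 25911*b^2/24010


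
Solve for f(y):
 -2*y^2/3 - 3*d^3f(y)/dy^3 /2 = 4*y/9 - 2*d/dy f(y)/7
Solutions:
 f(y) = C1 + C2*exp(-2*sqrt(21)*y/21) + C3*exp(2*sqrt(21)*y/21) + 7*y^3/9 + 7*y^2/9 + 49*y/2


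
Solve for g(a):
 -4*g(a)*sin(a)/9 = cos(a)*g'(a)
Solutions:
 g(a) = C1*cos(a)^(4/9)


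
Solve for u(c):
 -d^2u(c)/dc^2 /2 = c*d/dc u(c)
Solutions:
 u(c) = C1 + C2*erf(c)


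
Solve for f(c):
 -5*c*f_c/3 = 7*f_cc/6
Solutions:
 f(c) = C1 + C2*erf(sqrt(35)*c/7)


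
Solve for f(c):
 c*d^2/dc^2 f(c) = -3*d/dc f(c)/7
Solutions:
 f(c) = C1 + C2*c^(4/7)


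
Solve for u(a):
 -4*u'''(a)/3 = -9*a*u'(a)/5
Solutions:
 u(a) = C1 + Integral(C2*airyai(3*50^(1/3)*a/10) + C3*airybi(3*50^(1/3)*a/10), a)


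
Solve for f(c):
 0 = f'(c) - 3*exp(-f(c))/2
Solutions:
 f(c) = log(C1 + 3*c/2)


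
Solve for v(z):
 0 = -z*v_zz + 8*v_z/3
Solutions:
 v(z) = C1 + C2*z^(11/3)


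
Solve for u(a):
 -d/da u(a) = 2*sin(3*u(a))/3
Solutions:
 u(a) = -acos((-C1 - exp(4*a))/(C1 - exp(4*a)))/3 + 2*pi/3
 u(a) = acos((-C1 - exp(4*a))/(C1 - exp(4*a)))/3


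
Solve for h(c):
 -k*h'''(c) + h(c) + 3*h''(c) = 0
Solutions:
 h(c) = C1*exp(c*(-(sqrt(((1 + 2/k^2)^2 - 4/k^4)/k^2)/2 - 1/(2*k) - 1/k^3)^(1/3) + 1/k - 1/(k^2*(sqrt(((1 + 2/k^2)^2 - 4/k^4)/k^2)/2 - 1/(2*k) - 1/k^3)^(1/3)))) + C2*exp(c*((sqrt(((1 + 2/k^2)^2 - 4/k^4)/k^2)/2 - 1/(2*k) - 1/k^3)^(1/3)/2 - sqrt(3)*I*(sqrt(((1 + 2/k^2)^2 - 4/k^4)/k^2)/2 - 1/(2*k) - 1/k^3)^(1/3)/2 + 1/k - 2/(k^2*(-1 + sqrt(3)*I)*(sqrt(((1 + 2/k^2)^2 - 4/k^4)/k^2)/2 - 1/(2*k) - 1/k^3)^(1/3)))) + C3*exp(c*((sqrt(((1 + 2/k^2)^2 - 4/k^4)/k^2)/2 - 1/(2*k) - 1/k^3)^(1/3)/2 + sqrt(3)*I*(sqrt(((1 + 2/k^2)^2 - 4/k^4)/k^2)/2 - 1/(2*k) - 1/k^3)^(1/3)/2 + 1/k + 2/(k^2*(1 + sqrt(3)*I)*(sqrt(((1 + 2/k^2)^2 - 4/k^4)/k^2)/2 - 1/(2*k) - 1/k^3)^(1/3))))


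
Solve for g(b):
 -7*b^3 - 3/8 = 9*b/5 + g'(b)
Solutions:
 g(b) = C1 - 7*b^4/4 - 9*b^2/10 - 3*b/8


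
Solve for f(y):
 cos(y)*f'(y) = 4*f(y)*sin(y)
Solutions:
 f(y) = C1/cos(y)^4


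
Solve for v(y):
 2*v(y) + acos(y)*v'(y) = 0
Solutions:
 v(y) = C1*exp(-2*Integral(1/acos(y), y))


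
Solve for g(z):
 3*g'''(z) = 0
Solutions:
 g(z) = C1 + C2*z + C3*z^2


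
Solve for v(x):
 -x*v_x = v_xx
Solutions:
 v(x) = C1 + C2*erf(sqrt(2)*x/2)


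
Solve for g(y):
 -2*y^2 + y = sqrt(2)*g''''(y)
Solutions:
 g(y) = C1 + C2*y + C3*y^2 + C4*y^3 - sqrt(2)*y^6/360 + sqrt(2)*y^5/240


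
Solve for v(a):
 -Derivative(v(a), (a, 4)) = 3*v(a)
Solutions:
 v(a) = (C1*sin(sqrt(2)*3^(1/4)*a/2) + C2*cos(sqrt(2)*3^(1/4)*a/2))*exp(-sqrt(2)*3^(1/4)*a/2) + (C3*sin(sqrt(2)*3^(1/4)*a/2) + C4*cos(sqrt(2)*3^(1/4)*a/2))*exp(sqrt(2)*3^(1/4)*a/2)


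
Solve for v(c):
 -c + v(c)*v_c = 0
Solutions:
 v(c) = -sqrt(C1 + c^2)
 v(c) = sqrt(C1 + c^2)


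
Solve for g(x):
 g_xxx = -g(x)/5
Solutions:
 g(x) = C3*exp(-5^(2/3)*x/5) + (C1*sin(sqrt(3)*5^(2/3)*x/10) + C2*cos(sqrt(3)*5^(2/3)*x/10))*exp(5^(2/3)*x/10)


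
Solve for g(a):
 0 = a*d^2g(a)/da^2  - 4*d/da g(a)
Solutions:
 g(a) = C1 + C2*a^5


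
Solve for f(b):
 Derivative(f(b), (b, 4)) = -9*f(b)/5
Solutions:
 f(b) = (C1*sin(5^(3/4)*sqrt(6)*b/10) + C2*cos(5^(3/4)*sqrt(6)*b/10))*exp(-5^(3/4)*sqrt(6)*b/10) + (C3*sin(5^(3/4)*sqrt(6)*b/10) + C4*cos(5^(3/4)*sqrt(6)*b/10))*exp(5^(3/4)*sqrt(6)*b/10)


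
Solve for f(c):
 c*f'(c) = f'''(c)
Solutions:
 f(c) = C1 + Integral(C2*airyai(c) + C3*airybi(c), c)


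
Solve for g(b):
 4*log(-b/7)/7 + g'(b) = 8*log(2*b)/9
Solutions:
 g(b) = C1 + 20*b*log(b)/63 + 4*b*(-5 + 14*log(2) + 9*log(7) - 9*I*pi)/63


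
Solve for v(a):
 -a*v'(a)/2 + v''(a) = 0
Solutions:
 v(a) = C1 + C2*erfi(a/2)


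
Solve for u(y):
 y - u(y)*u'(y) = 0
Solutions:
 u(y) = -sqrt(C1 + y^2)
 u(y) = sqrt(C1 + y^2)


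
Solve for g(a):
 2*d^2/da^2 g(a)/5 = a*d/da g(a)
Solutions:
 g(a) = C1 + C2*erfi(sqrt(5)*a/2)


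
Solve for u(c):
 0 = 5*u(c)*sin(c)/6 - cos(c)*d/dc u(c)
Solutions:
 u(c) = C1/cos(c)^(5/6)


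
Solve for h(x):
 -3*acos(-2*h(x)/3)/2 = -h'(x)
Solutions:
 Integral(1/acos(-2*_y/3), (_y, h(x))) = C1 + 3*x/2


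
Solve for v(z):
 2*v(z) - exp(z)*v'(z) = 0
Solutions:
 v(z) = C1*exp(-2*exp(-z))


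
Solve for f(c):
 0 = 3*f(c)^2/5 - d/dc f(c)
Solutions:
 f(c) = -5/(C1 + 3*c)


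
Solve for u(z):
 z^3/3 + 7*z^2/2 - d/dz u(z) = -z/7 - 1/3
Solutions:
 u(z) = C1 + z^4/12 + 7*z^3/6 + z^2/14 + z/3


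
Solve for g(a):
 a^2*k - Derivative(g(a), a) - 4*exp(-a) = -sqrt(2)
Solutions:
 g(a) = C1 + a^3*k/3 + sqrt(2)*a + 4*exp(-a)


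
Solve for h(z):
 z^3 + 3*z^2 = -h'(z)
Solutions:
 h(z) = C1 - z^4/4 - z^3


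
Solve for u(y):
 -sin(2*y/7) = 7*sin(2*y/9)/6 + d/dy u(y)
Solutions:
 u(y) = C1 + 21*cos(2*y/9)/4 + 7*cos(2*y/7)/2


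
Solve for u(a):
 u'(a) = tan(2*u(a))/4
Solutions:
 u(a) = -asin(C1*exp(a/2))/2 + pi/2
 u(a) = asin(C1*exp(a/2))/2


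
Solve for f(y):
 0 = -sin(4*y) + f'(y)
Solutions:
 f(y) = C1 - cos(4*y)/4


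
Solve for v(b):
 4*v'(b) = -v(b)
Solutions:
 v(b) = C1*exp(-b/4)


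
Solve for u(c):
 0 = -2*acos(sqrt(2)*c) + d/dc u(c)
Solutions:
 u(c) = C1 + 2*c*acos(sqrt(2)*c) - sqrt(2)*sqrt(1 - 2*c^2)


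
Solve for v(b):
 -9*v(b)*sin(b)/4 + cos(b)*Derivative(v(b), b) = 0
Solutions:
 v(b) = C1/cos(b)^(9/4)


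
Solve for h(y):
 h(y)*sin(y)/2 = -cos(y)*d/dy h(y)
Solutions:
 h(y) = C1*sqrt(cos(y))


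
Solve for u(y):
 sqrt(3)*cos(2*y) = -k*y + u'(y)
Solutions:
 u(y) = C1 + k*y^2/2 + sqrt(3)*sin(2*y)/2


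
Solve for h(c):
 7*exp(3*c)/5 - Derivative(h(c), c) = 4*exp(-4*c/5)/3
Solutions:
 h(c) = C1 + 7*exp(3*c)/15 + 5*exp(-4*c/5)/3


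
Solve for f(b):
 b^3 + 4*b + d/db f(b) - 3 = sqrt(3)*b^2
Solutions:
 f(b) = C1 - b^4/4 + sqrt(3)*b^3/3 - 2*b^2 + 3*b


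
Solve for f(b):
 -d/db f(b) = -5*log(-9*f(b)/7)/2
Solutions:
 -2*Integral(1/(log(-_y) - log(7) + 2*log(3)), (_y, f(b)))/5 = C1 - b


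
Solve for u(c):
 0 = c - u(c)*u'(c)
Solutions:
 u(c) = -sqrt(C1 + c^2)
 u(c) = sqrt(C1 + c^2)


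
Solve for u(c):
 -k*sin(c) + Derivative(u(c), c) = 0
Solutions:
 u(c) = C1 - k*cos(c)


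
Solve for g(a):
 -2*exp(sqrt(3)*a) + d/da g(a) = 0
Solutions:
 g(a) = C1 + 2*sqrt(3)*exp(sqrt(3)*a)/3


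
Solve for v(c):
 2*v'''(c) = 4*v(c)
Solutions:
 v(c) = C3*exp(2^(1/3)*c) + (C1*sin(2^(1/3)*sqrt(3)*c/2) + C2*cos(2^(1/3)*sqrt(3)*c/2))*exp(-2^(1/3)*c/2)


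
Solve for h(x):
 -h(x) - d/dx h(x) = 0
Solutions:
 h(x) = C1*exp(-x)


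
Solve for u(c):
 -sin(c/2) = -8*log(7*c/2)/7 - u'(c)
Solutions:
 u(c) = C1 - 8*c*log(c)/7 - 8*c*log(7)/7 + 8*c*log(2)/7 + 8*c/7 - 2*cos(c/2)


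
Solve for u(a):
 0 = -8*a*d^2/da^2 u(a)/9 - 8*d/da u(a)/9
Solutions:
 u(a) = C1 + C2*log(a)


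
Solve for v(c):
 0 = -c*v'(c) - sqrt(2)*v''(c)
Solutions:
 v(c) = C1 + C2*erf(2^(1/4)*c/2)


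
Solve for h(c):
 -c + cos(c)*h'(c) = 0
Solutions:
 h(c) = C1 + Integral(c/cos(c), c)


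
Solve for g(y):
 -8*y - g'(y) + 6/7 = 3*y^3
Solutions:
 g(y) = C1 - 3*y^4/4 - 4*y^2 + 6*y/7


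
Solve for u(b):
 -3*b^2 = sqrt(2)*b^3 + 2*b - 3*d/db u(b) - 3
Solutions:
 u(b) = C1 + sqrt(2)*b^4/12 + b^3/3 + b^2/3 - b


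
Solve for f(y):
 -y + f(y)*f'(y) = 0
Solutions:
 f(y) = -sqrt(C1 + y^2)
 f(y) = sqrt(C1 + y^2)


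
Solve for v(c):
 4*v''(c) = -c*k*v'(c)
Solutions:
 v(c) = Piecewise((-sqrt(2)*sqrt(pi)*C1*erf(sqrt(2)*c*sqrt(k)/4)/sqrt(k) - C2, (k > 0) | (k < 0)), (-C1*c - C2, True))


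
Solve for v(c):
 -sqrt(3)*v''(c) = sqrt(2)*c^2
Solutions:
 v(c) = C1 + C2*c - sqrt(6)*c^4/36


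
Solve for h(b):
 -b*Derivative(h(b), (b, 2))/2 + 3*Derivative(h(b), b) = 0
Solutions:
 h(b) = C1 + C2*b^7


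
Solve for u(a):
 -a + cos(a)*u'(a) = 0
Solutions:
 u(a) = C1 + Integral(a/cos(a), a)


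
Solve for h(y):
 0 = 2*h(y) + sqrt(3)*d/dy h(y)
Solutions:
 h(y) = C1*exp(-2*sqrt(3)*y/3)


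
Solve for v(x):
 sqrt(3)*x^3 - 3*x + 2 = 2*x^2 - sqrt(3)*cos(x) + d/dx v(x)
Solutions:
 v(x) = C1 + sqrt(3)*x^4/4 - 2*x^3/3 - 3*x^2/2 + 2*x + sqrt(3)*sin(x)


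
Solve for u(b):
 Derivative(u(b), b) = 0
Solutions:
 u(b) = C1


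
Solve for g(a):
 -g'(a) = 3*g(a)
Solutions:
 g(a) = C1*exp(-3*a)


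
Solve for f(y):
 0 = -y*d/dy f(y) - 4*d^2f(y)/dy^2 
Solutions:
 f(y) = C1 + C2*erf(sqrt(2)*y/4)


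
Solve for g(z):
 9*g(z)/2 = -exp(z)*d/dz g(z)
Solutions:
 g(z) = C1*exp(9*exp(-z)/2)


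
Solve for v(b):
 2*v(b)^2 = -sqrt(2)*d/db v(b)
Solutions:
 v(b) = 1/(C1 + sqrt(2)*b)


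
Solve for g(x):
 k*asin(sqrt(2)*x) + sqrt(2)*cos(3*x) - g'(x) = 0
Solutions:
 g(x) = C1 + k*(x*asin(sqrt(2)*x) + sqrt(2)*sqrt(1 - 2*x^2)/2) + sqrt(2)*sin(3*x)/3


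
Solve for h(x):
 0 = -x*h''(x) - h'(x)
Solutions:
 h(x) = C1 + C2*log(x)


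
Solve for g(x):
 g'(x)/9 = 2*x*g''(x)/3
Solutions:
 g(x) = C1 + C2*x^(7/6)


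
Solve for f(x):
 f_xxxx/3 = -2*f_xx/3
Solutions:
 f(x) = C1 + C2*x + C3*sin(sqrt(2)*x) + C4*cos(sqrt(2)*x)


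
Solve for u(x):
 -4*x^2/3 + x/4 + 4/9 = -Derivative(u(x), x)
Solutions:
 u(x) = C1 + 4*x^3/9 - x^2/8 - 4*x/9


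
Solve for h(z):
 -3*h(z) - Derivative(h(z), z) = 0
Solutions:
 h(z) = C1*exp(-3*z)


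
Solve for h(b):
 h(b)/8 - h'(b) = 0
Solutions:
 h(b) = C1*exp(b/8)


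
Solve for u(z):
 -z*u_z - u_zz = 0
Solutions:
 u(z) = C1 + C2*erf(sqrt(2)*z/2)


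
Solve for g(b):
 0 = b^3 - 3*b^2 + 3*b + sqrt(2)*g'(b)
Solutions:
 g(b) = C1 - sqrt(2)*b^4/8 + sqrt(2)*b^3/2 - 3*sqrt(2)*b^2/4


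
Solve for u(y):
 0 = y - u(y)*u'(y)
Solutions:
 u(y) = -sqrt(C1 + y^2)
 u(y) = sqrt(C1 + y^2)


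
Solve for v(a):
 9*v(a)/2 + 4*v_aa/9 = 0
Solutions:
 v(a) = C1*sin(9*sqrt(2)*a/4) + C2*cos(9*sqrt(2)*a/4)


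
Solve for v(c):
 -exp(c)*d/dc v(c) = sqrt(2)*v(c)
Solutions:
 v(c) = C1*exp(sqrt(2)*exp(-c))


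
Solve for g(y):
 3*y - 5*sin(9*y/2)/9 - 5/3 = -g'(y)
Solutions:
 g(y) = C1 - 3*y^2/2 + 5*y/3 - 10*cos(9*y/2)/81


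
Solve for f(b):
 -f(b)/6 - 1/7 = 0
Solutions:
 f(b) = -6/7


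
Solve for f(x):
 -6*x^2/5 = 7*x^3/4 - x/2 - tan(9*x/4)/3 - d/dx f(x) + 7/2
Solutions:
 f(x) = C1 + 7*x^4/16 + 2*x^3/5 - x^2/4 + 7*x/2 + 4*log(cos(9*x/4))/27


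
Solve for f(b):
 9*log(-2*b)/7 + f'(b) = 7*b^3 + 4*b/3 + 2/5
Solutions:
 f(b) = C1 + 7*b^4/4 + 2*b^2/3 - 9*b*log(-b)/7 + b*(59 - 45*log(2))/35


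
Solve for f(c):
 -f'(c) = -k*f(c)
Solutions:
 f(c) = C1*exp(c*k)


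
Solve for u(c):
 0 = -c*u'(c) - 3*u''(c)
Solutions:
 u(c) = C1 + C2*erf(sqrt(6)*c/6)


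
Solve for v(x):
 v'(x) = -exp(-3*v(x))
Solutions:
 v(x) = log(C1 - 3*x)/3
 v(x) = log((-3^(1/3) - 3^(5/6)*I)*(C1 - x)^(1/3)/2)
 v(x) = log((-3^(1/3) + 3^(5/6)*I)*(C1 - x)^(1/3)/2)


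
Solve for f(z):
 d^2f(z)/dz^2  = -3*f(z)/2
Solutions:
 f(z) = C1*sin(sqrt(6)*z/2) + C2*cos(sqrt(6)*z/2)


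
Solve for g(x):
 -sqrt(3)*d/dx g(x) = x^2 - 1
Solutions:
 g(x) = C1 - sqrt(3)*x^3/9 + sqrt(3)*x/3


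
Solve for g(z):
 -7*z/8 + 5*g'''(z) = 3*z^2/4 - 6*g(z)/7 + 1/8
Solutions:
 g(z) = C3*exp(-35^(2/3)*6^(1/3)*z/35) + 7*z^2/8 + 49*z/48 + (C1*sin(2^(1/3)*3^(5/6)*35^(2/3)*z/70) + C2*cos(2^(1/3)*3^(5/6)*35^(2/3)*z/70))*exp(35^(2/3)*6^(1/3)*z/70) + 7/48


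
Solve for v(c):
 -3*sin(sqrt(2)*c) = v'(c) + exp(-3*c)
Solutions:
 v(c) = C1 + 3*sqrt(2)*cos(sqrt(2)*c)/2 + exp(-3*c)/3


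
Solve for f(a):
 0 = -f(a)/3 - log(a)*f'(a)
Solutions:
 f(a) = C1*exp(-li(a)/3)


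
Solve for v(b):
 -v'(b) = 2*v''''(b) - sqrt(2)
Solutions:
 v(b) = C1 + C4*exp(-2^(2/3)*b/2) + sqrt(2)*b + (C2*sin(2^(2/3)*sqrt(3)*b/4) + C3*cos(2^(2/3)*sqrt(3)*b/4))*exp(2^(2/3)*b/4)


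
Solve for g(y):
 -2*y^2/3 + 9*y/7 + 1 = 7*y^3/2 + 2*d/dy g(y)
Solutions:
 g(y) = C1 - 7*y^4/16 - y^3/9 + 9*y^2/28 + y/2


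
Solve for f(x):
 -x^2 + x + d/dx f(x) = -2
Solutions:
 f(x) = C1 + x^3/3 - x^2/2 - 2*x


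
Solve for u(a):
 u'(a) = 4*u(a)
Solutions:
 u(a) = C1*exp(4*a)


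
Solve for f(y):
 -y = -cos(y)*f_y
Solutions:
 f(y) = C1 + Integral(y/cos(y), y)


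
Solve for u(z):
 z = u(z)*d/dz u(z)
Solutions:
 u(z) = -sqrt(C1 + z^2)
 u(z) = sqrt(C1 + z^2)


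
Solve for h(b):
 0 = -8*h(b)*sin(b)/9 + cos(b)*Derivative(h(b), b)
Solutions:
 h(b) = C1/cos(b)^(8/9)


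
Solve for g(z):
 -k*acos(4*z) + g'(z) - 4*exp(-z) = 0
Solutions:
 g(z) = C1 + k*z*acos(4*z) - k*sqrt(1 - 16*z^2)/4 - 4*exp(-z)


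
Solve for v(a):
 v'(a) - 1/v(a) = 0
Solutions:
 v(a) = -sqrt(C1 + 2*a)
 v(a) = sqrt(C1 + 2*a)


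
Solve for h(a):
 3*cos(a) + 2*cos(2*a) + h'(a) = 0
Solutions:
 h(a) = C1 - 3*sin(a) - sin(2*a)


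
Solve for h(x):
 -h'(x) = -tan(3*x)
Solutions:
 h(x) = C1 - log(cos(3*x))/3


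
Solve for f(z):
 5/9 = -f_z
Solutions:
 f(z) = C1 - 5*z/9


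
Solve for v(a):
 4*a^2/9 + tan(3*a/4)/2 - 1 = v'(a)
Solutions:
 v(a) = C1 + 4*a^3/27 - a - 2*log(cos(3*a/4))/3


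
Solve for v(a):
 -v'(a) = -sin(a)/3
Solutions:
 v(a) = C1 - cos(a)/3


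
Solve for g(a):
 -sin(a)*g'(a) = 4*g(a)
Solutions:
 g(a) = C1*(cos(a)^2 + 2*cos(a) + 1)/(cos(a)^2 - 2*cos(a) + 1)


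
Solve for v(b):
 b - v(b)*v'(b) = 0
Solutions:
 v(b) = -sqrt(C1 + b^2)
 v(b) = sqrt(C1 + b^2)


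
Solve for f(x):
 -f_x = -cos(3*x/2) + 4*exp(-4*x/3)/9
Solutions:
 f(x) = C1 + 2*sin(3*x/2)/3 + exp(-4*x/3)/3


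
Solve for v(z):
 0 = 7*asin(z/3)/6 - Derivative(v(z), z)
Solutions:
 v(z) = C1 + 7*z*asin(z/3)/6 + 7*sqrt(9 - z^2)/6


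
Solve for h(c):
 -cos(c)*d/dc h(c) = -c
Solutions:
 h(c) = C1 + Integral(c/cos(c), c)


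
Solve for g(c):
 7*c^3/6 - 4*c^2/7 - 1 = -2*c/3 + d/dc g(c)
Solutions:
 g(c) = C1 + 7*c^4/24 - 4*c^3/21 + c^2/3 - c


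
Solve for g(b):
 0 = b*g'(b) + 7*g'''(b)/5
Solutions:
 g(b) = C1 + Integral(C2*airyai(-5^(1/3)*7^(2/3)*b/7) + C3*airybi(-5^(1/3)*7^(2/3)*b/7), b)


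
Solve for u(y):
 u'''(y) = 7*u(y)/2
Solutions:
 u(y) = C3*exp(2^(2/3)*7^(1/3)*y/2) + (C1*sin(2^(2/3)*sqrt(3)*7^(1/3)*y/4) + C2*cos(2^(2/3)*sqrt(3)*7^(1/3)*y/4))*exp(-2^(2/3)*7^(1/3)*y/4)


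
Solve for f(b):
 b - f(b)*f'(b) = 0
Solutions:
 f(b) = -sqrt(C1 + b^2)
 f(b) = sqrt(C1 + b^2)


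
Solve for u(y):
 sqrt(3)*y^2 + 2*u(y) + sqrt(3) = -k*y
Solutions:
 u(y) = -k*y/2 - sqrt(3)*y^2/2 - sqrt(3)/2


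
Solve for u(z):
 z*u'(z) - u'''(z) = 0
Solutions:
 u(z) = C1 + Integral(C2*airyai(z) + C3*airybi(z), z)


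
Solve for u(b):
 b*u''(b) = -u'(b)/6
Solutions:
 u(b) = C1 + C2*b^(5/6)


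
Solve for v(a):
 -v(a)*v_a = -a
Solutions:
 v(a) = -sqrt(C1 + a^2)
 v(a) = sqrt(C1 + a^2)


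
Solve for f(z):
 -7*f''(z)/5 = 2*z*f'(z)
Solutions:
 f(z) = C1 + C2*erf(sqrt(35)*z/7)


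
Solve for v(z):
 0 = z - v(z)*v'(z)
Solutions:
 v(z) = -sqrt(C1 + z^2)
 v(z) = sqrt(C1 + z^2)


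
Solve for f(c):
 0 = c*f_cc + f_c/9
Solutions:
 f(c) = C1 + C2*c^(8/9)


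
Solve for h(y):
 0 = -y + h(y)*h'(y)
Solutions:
 h(y) = -sqrt(C1 + y^2)
 h(y) = sqrt(C1 + y^2)


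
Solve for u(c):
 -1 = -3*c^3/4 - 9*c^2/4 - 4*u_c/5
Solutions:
 u(c) = C1 - 15*c^4/64 - 15*c^3/16 + 5*c/4


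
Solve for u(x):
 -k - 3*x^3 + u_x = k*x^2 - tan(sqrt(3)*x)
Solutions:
 u(x) = C1 + k*x^3/3 + k*x + 3*x^4/4 + sqrt(3)*log(cos(sqrt(3)*x))/3


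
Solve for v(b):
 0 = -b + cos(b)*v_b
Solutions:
 v(b) = C1 + Integral(b/cos(b), b)


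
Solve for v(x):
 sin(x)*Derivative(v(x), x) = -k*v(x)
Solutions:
 v(x) = C1*exp(k*(-log(cos(x) - 1) + log(cos(x) + 1))/2)


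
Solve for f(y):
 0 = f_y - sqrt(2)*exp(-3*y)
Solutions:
 f(y) = C1 - sqrt(2)*exp(-3*y)/3


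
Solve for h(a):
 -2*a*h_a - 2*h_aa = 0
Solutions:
 h(a) = C1 + C2*erf(sqrt(2)*a/2)


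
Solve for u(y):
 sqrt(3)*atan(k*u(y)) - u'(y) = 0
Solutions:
 Integral(1/atan(_y*k), (_y, u(y))) = C1 + sqrt(3)*y


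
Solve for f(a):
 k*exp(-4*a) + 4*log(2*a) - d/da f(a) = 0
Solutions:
 f(a) = C1 + 4*a*log(a) + 4*a*(-1 + log(2)) - k*exp(-4*a)/4


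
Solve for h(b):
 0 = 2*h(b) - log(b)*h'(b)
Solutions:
 h(b) = C1*exp(2*li(b))


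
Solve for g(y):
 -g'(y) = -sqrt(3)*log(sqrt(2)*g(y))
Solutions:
 -2*sqrt(3)*Integral(1/(2*log(_y) + log(2)), (_y, g(y)))/3 = C1 - y


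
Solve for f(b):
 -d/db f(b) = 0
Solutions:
 f(b) = C1


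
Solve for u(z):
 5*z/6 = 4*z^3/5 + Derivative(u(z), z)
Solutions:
 u(z) = C1 - z^4/5 + 5*z^2/12


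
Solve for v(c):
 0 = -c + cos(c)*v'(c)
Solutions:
 v(c) = C1 + Integral(c/cos(c), c)


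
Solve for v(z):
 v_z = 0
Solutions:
 v(z) = C1


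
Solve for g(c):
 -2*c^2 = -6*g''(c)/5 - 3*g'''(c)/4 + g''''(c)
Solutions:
 g(c) = C1 + C2*c + C3*exp(c*(15 - sqrt(2145))/40) + C4*exp(c*(15 + sqrt(2145))/40) + 5*c^4/36 - 25*c^3/72 + 1175*c^2/576


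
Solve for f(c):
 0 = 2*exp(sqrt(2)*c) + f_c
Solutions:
 f(c) = C1 - sqrt(2)*exp(sqrt(2)*c)


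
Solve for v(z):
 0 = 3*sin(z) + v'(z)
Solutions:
 v(z) = C1 + 3*cos(z)


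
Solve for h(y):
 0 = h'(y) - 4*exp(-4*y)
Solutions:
 h(y) = C1 - exp(-4*y)


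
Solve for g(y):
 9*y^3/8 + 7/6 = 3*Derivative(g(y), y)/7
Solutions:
 g(y) = C1 + 21*y^4/32 + 49*y/18


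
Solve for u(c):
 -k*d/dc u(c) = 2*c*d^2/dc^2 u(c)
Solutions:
 u(c) = C1 + c^(1 - re(k)/2)*(C2*sin(log(c)*Abs(im(k))/2) + C3*cos(log(c)*im(k)/2))


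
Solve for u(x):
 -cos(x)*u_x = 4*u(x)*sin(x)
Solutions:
 u(x) = C1*cos(x)^4


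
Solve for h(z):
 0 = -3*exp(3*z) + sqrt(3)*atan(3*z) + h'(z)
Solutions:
 h(z) = C1 - sqrt(3)*(z*atan(3*z) - log(9*z^2 + 1)/6) + exp(3*z)


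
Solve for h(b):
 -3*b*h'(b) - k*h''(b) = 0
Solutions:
 h(b) = C1 + C2*sqrt(k)*erf(sqrt(6)*b*sqrt(1/k)/2)


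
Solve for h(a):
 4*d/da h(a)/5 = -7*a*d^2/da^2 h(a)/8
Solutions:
 h(a) = C1 + C2*a^(3/35)


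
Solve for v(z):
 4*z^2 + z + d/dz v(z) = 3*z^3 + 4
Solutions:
 v(z) = C1 + 3*z^4/4 - 4*z^3/3 - z^2/2 + 4*z


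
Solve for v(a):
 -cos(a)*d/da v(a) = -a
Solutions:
 v(a) = C1 + Integral(a/cos(a), a)


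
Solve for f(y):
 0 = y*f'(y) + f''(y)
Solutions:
 f(y) = C1 + C2*erf(sqrt(2)*y/2)


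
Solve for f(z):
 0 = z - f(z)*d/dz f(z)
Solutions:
 f(z) = -sqrt(C1 + z^2)
 f(z) = sqrt(C1 + z^2)


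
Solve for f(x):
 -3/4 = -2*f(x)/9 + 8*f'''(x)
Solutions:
 f(x) = C3*exp(6^(1/3)*x/6) + (C1*sin(2^(1/3)*3^(5/6)*x/12) + C2*cos(2^(1/3)*3^(5/6)*x/12))*exp(-6^(1/3)*x/12) + 27/8


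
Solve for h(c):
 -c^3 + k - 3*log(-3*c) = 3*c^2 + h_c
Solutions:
 h(c) = C1 - c^4/4 - c^3 + c*(k - 3*log(3) + 3) - 3*c*log(-c)


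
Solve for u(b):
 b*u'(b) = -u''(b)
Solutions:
 u(b) = C1 + C2*erf(sqrt(2)*b/2)


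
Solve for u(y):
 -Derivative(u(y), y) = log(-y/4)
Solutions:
 u(y) = C1 - y*log(-y) + y*(1 + 2*log(2))


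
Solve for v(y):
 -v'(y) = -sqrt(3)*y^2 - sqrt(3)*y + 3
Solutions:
 v(y) = C1 + sqrt(3)*y^3/3 + sqrt(3)*y^2/2 - 3*y


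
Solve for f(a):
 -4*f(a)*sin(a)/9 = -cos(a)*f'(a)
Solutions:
 f(a) = C1/cos(a)^(4/9)


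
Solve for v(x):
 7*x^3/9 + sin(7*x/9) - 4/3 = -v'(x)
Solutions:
 v(x) = C1 - 7*x^4/36 + 4*x/3 + 9*cos(7*x/9)/7


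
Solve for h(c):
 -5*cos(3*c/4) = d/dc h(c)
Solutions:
 h(c) = C1 - 20*sin(3*c/4)/3


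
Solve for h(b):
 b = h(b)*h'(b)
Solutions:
 h(b) = -sqrt(C1 + b^2)
 h(b) = sqrt(C1 + b^2)


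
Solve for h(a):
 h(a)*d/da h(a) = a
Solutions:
 h(a) = -sqrt(C1 + a^2)
 h(a) = sqrt(C1 + a^2)


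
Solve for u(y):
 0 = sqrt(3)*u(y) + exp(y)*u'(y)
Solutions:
 u(y) = C1*exp(sqrt(3)*exp(-y))


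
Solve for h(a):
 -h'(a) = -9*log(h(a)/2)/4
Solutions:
 4*Integral(1/(-log(_y) + log(2)), (_y, h(a)))/9 = C1 - a


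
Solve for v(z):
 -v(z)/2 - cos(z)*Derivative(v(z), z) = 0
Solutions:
 v(z) = C1*(sin(z) - 1)^(1/4)/(sin(z) + 1)^(1/4)


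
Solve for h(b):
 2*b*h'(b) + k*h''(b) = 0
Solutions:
 h(b) = C1 + C2*sqrt(k)*erf(b*sqrt(1/k))


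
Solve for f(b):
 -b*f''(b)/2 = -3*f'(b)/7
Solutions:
 f(b) = C1 + C2*b^(13/7)


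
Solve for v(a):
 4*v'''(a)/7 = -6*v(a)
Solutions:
 v(a) = C3*exp(-2^(2/3)*21^(1/3)*a/2) + (C1*sin(2^(2/3)*3^(5/6)*7^(1/3)*a/4) + C2*cos(2^(2/3)*3^(5/6)*7^(1/3)*a/4))*exp(2^(2/3)*21^(1/3)*a/4)


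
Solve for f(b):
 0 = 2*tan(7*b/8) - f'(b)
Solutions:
 f(b) = C1 - 16*log(cos(7*b/8))/7


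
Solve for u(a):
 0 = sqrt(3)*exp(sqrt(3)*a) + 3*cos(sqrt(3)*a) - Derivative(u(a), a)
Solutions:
 u(a) = C1 + exp(sqrt(3)*a) + sqrt(3)*sin(sqrt(3)*a)


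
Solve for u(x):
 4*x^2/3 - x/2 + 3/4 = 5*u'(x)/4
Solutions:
 u(x) = C1 + 16*x^3/45 - x^2/5 + 3*x/5


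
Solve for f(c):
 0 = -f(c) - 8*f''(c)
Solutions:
 f(c) = C1*sin(sqrt(2)*c/4) + C2*cos(sqrt(2)*c/4)


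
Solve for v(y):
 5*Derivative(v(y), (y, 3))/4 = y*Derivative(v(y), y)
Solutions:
 v(y) = C1 + Integral(C2*airyai(10^(2/3)*y/5) + C3*airybi(10^(2/3)*y/5), y)


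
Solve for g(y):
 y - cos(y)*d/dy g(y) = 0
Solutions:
 g(y) = C1 + Integral(y/cos(y), y)


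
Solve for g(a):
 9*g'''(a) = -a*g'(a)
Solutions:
 g(a) = C1 + Integral(C2*airyai(-3^(1/3)*a/3) + C3*airybi(-3^(1/3)*a/3), a)


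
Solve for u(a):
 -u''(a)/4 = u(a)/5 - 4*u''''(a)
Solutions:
 u(a) = C1*exp(-sqrt(10)*a*sqrt(5 + 3*sqrt(145))/40) + C2*exp(sqrt(10)*a*sqrt(5 + 3*sqrt(145))/40) + C3*sin(sqrt(10)*a*sqrt(-5 + 3*sqrt(145))/40) + C4*cos(sqrt(10)*a*sqrt(-5 + 3*sqrt(145))/40)


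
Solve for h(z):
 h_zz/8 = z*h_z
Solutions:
 h(z) = C1 + C2*erfi(2*z)


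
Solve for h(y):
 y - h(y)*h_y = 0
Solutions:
 h(y) = -sqrt(C1 + y^2)
 h(y) = sqrt(C1 + y^2)


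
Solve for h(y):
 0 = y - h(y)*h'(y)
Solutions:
 h(y) = -sqrt(C1 + y^2)
 h(y) = sqrt(C1 + y^2)


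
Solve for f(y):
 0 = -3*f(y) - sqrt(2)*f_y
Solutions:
 f(y) = C1*exp(-3*sqrt(2)*y/2)


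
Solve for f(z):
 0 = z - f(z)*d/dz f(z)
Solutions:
 f(z) = -sqrt(C1 + z^2)
 f(z) = sqrt(C1 + z^2)


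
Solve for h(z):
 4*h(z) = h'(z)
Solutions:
 h(z) = C1*exp(4*z)


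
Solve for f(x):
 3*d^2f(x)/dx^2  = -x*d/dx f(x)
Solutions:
 f(x) = C1 + C2*erf(sqrt(6)*x/6)


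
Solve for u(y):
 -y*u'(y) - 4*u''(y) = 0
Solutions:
 u(y) = C1 + C2*erf(sqrt(2)*y/4)


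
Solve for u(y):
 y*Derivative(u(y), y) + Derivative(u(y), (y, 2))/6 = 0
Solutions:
 u(y) = C1 + C2*erf(sqrt(3)*y)


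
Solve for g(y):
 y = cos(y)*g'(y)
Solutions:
 g(y) = C1 + Integral(y/cos(y), y)


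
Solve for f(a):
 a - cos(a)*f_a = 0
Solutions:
 f(a) = C1 + Integral(a/cos(a), a)


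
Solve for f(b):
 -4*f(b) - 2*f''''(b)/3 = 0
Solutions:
 f(b) = (C1*sin(2^(3/4)*3^(1/4)*b/2) + C2*cos(2^(3/4)*3^(1/4)*b/2))*exp(-2^(3/4)*3^(1/4)*b/2) + (C3*sin(2^(3/4)*3^(1/4)*b/2) + C4*cos(2^(3/4)*3^(1/4)*b/2))*exp(2^(3/4)*3^(1/4)*b/2)


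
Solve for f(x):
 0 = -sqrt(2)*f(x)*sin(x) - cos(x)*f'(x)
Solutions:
 f(x) = C1*cos(x)^(sqrt(2))


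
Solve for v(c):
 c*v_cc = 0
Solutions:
 v(c) = C1 + C2*c


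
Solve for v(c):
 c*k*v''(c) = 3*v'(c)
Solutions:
 v(c) = C1 + c^(((re(k) + 3)*re(k) + im(k)^2)/(re(k)^2 + im(k)^2))*(C2*sin(3*log(c)*Abs(im(k))/(re(k)^2 + im(k)^2)) + C3*cos(3*log(c)*im(k)/(re(k)^2 + im(k)^2)))


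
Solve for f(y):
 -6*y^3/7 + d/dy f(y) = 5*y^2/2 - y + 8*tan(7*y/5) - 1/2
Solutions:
 f(y) = C1 + 3*y^4/14 + 5*y^3/6 - y^2/2 - y/2 - 40*log(cos(7*y/5))/7


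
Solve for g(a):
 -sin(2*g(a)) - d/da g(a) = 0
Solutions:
 g(a) = pi - acos((-C1 - exp(4*a))/(C1 - exp(4*a)))/2
 g(a) = acos((-C1 - exp(4*a))/(C1 - exp(4*a)))/2


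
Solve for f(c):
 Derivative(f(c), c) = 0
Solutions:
 f(c) = C1


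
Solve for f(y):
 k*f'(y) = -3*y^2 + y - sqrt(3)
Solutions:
 f(y) = C1 - y^3/k + y^2/(2*k) - sqrt(3)*y/k


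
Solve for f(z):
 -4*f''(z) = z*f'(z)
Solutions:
 f(z) = C1 + C2*erf(sqrt(2)*z/4)


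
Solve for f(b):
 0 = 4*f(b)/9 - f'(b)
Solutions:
 f(b) = C1*exp(4*b/9)
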